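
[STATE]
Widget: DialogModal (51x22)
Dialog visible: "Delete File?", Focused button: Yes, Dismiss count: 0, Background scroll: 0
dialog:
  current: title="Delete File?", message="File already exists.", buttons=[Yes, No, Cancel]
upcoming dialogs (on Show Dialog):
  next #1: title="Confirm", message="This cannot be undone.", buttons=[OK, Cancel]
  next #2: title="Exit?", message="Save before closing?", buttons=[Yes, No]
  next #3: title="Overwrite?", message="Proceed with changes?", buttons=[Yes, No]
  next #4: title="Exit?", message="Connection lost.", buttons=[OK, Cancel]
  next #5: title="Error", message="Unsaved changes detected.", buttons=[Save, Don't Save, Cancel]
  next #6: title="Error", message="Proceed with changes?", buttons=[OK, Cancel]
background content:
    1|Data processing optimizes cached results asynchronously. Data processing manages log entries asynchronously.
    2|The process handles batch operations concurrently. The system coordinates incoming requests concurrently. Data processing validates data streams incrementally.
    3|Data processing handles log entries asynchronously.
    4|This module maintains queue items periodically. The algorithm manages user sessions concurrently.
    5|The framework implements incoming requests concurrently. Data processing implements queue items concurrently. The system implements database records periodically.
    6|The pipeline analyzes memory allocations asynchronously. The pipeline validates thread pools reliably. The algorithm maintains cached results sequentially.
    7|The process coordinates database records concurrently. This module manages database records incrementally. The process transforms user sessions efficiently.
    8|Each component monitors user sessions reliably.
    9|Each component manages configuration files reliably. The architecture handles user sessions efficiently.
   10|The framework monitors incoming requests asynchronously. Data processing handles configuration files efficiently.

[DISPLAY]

Data processing optimizes cached results asynchrono
The process handles batch operations concurrently. 
Data processing handles log entries asynchronously.
This module maintains queue items periodically. The
The framework implements incoming requests concurre
The pipeline analyzes memory allocations asynchrono
The process coordinates database records concurrent
Each component monitors user sessions reliably.    
Each componen┌──────────────────────┐files reliably
The framework│     Delete File?     │sts asynchrono
             │ File already exists. │              
             │ [Yes]  No   Cancel   │              
             └──────────────────────┘              
                                                   
                                                   
                                                   
                                                   
                                                   
                                                   
                                                   
                                                   
                                                   


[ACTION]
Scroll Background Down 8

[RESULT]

Each component manages configuration files reliably
The framework monitors incoming requests asynchrono
                                                   
                                                   
                                                   
                                                   
                                                   
                                                   
             ┌──────────────────────┐              
             │     Delete File?     │              
             │ File already exists. │              
             │ [Yes]  No   Cancel   │              
             └──────────────────────┘              
                                                   
                                                   
                                                   
                                                   
                                                   
                                                   
                                                   
                                                   
                                                   


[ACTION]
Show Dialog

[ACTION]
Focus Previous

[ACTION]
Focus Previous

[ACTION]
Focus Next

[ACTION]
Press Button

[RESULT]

Each component manages configuration files reliably
The framework monitors incoming requests asynchrono
                                                   
                                                   
                                                   
                                                   
                                                   
                                                   
                                                   
                                                   
                                                   
                                                   
                                                   
                                                   
                                                   
                                                   
                                                   
                                                   
                                                   
                                                   
                                                   
                                                   


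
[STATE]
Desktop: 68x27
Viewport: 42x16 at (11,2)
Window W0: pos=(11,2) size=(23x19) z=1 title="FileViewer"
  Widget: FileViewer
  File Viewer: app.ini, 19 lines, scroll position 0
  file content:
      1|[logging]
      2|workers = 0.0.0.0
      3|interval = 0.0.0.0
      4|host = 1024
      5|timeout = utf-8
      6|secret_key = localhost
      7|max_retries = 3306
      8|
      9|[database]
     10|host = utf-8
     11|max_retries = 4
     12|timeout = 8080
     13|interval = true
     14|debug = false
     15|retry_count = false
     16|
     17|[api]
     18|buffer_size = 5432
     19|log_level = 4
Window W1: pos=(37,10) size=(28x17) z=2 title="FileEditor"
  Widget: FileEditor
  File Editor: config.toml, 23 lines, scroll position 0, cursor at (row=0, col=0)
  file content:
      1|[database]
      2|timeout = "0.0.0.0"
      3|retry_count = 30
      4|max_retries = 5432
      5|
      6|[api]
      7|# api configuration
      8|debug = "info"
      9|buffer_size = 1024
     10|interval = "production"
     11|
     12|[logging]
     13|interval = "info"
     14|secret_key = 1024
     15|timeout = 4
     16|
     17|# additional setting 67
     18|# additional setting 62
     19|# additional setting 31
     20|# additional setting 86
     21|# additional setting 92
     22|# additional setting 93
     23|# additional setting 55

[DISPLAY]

┏━━━━━━━━━━━━━━━━━━━━━┓                   
┃ FileViewer          ┃                   
┠─────────────────────┨                   
┃[logging]           ▲┃                   
┃workers = 0.0.0.0   █┃                   
┃interval = 0.0.0.0  ░┃                   
┃host = 1024         ░┃                   
┃timeout = utf-8     ░┃                   
┃secret_key = localho░┃   ┏━━━━━━━━━━━━━━━
┃max_retries = 3306  ░┃   ┃ FileEditor    
┃                    ░┃   ┠───────────────
┃[database]          ░┃   ┃█database]     
┃host = utf-8        ░┃   ┃timeout = "0.0.
┃max_retries = 4     ░┃   ┃retry_count = 3
┃timeout = 8080      ░┃   ┃max_retries = 5
┃interval = true     ░┃   ┃               


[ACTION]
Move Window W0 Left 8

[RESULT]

━━━━━━━━━━━━━━┓                           
ewer          ┃                           
──────────────┨                           
g]           ▲┃                           
 = 0.0.0.0   █┃                           
l = 0.0.0.0  ░┃                           
1024         ░┃                           
 = utf-8     ░┃                           
key = localho░┃           ┏━━━━━━━━━━━━━━━
ries = 3306  ░┃           ┃ FileEditor    
             ░┃           ┠───────────────
se]          ░┃           ┃█database]     
utf-8        ░┃           ┃timeout = "0.0.
ries = 4     ░┃           ┃retry_count = 3
 = 8080      ░┃           ┃max_retries = 5
l = true     ░┃           ┃               


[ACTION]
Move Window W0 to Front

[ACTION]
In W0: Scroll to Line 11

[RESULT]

━━━━━━━━━━━━━━┓                           
ewer          ┃                           
──────────────┨                           
 = utf-8     ▲┃                           
key = localho░┃                           
ries = 3306  ░┃                           
             ░┃                           
se]          ░┃                           
utf-8        ░┃           ┏━━━━━━━━━━━━━━━
ries = 4     ░┃           ┃ FileEditor    
 = 8080      ░┃           ┠───────────────
l = true     ░┃           ┃█database]     
 false       ░┃           ┃timeout = "0.0.
ount = false ░┃           ┃retry_count = 3
             ░┃           ┃max_retries = 5
             ░┃           ┃               


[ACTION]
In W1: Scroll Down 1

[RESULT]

━━━━━━━━━━━━━━┓                           
ewer          ┃                           
──────────────┨                           
 = utf-8     ▲┃                           
key = localho░┃                           
ries = 3306  ░┃                           
             ░┃                           
se]          ░┃                           
utf-8        ░┃           ┏━━━━━━━━━━━━━━━
ries = 4     ░┃           ┃ FileEditor    
 = 8080      ░┃           ┠───────────────
l = true     ░┃           ┃timeout = "0.0.
 false       ░┃           ┃retry_count = 3
ount = false ░┃           ┃max_retries = 5
             ░┃           ┃               
             ░┃           ┃[api]          


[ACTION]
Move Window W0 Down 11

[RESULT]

                                          
                                          
                                          
                                          
                                          
                                          
━━━━━━━━━━━━━━┓                           
ewer          ┃                           
──────────────┨           ┏━━━━━━━━━━━━━━━
 = utf-8     ▲┃           ┃ FileEditor    
key = localho░┃           ┠───────────────
ries = 3306  ░┃           ┃timeout = "0.0.
             ░┃           ┃retry_count = 3
se]          ░┃           ┃max_retries = 5
utf-8        ░┃           ┃               
ries = 4     ░┃           ┃[api]          


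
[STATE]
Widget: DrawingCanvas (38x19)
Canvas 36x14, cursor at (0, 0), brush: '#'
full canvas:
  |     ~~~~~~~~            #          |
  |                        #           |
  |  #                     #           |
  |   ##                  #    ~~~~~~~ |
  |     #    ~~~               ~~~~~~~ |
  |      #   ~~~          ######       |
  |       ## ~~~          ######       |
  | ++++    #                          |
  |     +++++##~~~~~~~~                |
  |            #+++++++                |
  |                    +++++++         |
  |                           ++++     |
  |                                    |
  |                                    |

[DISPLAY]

+    ~~~~~~~~            #            
                        #             
  #                     #             
   ##                  #    ~~~~~~~   
     #    ~~~               ~~~~~~~   
      #   ~~~          ######         
       ## ~~~          ######         
 ++++    #                            
     +++++##~~~~~~~~                  
            #+++++++                  
                    +++++++           
                           ++++       
                                      
                                      
                                      
                                      
                                      
                                      
                                      


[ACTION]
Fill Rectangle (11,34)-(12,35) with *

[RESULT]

+    ~~~~~~~~            #            
                        #             
  #                     #             
   ##                  #    ~~~~~~~   
     #    ~~~               ~~~~~~~   
      #   ~~~          ######         
       ## ~~~          ######         
 ++++    #                            
     +++++##~~~~~~~~                  
            #+++++++                  
                    +++++++           
                           ++++   **  
                                  **  
                                      
                                      
                                      
                                      
                                      
                                      


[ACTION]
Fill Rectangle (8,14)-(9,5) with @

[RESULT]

+    ~~~~~~~~            #            
                        #             
  #                     #             
   ##                  #    ~~~~~~~   
     #    ~~~               ~~~~~~~   
      #   ~~~          ######         
       ## ~~~          ######         
 ++++    #                            
     @@@@@@@@@@~~~~~                  
     @@@@@@@@@@+++++                  
                    +++++++           
                           ++++   **  
                                  **  
                                      
                                      
                                      
                                      
                                      
                                      


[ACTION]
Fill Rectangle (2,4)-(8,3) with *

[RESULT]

+    ~~~~~~~~            #            
                        #             
  #**                   #             
   **                  #    ~~~~~~~   
   **#    ~~~               ~~~~~~~   
   ** #   ~~~          ######         
   **  ## ~~~          ######         
 ++**    #                            
   **@@@@@@@@@@~~~~~                  
     @@@@@@@@@@+++++                  
                    +++++++           
                           ++++   **  
                                  **  
                                      
                                      
                                      
                                      
                                      
                                      


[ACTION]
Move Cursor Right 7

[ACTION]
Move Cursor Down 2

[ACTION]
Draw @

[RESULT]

     ~~~~~~~~            #            
                        #             
  #**  @                #             
   **                  #    ~~~~~~~   
   **#    ~~~               ~~~~~~~   
   ** #   ~~~          ######         
   **  ## ~~~          ######         
 ++**    #                            
   **@@@@@@@@@@~~~~~                  
     @@@@@@@@@@+++++                  
                    +++++++           
                           ++++   **  
                                  **  
                                      
                                      
                                      
                                      
                                      
                                      


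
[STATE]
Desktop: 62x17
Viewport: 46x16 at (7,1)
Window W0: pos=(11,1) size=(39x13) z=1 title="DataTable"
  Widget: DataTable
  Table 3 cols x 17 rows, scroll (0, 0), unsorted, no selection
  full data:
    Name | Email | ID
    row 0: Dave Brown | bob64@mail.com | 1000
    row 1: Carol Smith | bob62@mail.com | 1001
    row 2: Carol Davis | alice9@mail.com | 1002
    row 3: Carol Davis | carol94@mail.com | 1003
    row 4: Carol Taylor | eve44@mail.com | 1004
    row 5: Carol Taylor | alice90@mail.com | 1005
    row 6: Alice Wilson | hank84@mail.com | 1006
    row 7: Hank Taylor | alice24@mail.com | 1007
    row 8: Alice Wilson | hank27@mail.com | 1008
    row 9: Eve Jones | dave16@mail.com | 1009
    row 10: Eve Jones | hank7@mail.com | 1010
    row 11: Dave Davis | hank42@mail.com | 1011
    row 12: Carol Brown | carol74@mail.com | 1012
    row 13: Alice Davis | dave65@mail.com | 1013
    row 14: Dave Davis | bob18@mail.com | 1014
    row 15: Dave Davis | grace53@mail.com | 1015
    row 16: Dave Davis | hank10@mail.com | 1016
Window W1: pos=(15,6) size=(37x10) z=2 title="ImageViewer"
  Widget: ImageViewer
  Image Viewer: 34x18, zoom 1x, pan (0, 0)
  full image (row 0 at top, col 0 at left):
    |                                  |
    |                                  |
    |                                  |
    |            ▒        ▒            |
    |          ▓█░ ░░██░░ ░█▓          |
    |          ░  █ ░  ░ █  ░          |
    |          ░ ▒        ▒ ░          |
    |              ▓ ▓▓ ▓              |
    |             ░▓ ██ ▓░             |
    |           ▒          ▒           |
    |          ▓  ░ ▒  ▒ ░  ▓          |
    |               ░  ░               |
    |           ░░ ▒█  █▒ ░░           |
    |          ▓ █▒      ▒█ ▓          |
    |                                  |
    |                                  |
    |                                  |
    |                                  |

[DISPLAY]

    ┏━━━━━━━━━━━━━━━━━━━━━━━━━━━━━━━━━━━━━┓   
    ┃ DataTable                           ┃   
    ┠─────────────────────────────────────┨   
    ┃Name        │Email           │ID     ┃   
    ┃────────────┼────────────────┼────   ┃   
    ┃Dav┏━━━━━━━━━━━━━━━━━━━━━━━━━━━━━━━━━━━┓ 
    ┃Car┃ ImageViewer                       ┃ 
    ┃Car┠───────────────────────────────────┨ 
    ┃Car┃                                   ┃ 
    ┃Car┃                                   ┃ 
    ┃Car┃                                   ┃ 
    ┃Ali┃            ▒        ▒             ┃ 
    ┗━━━┃          ▓█░ ░░██░░ ░█▓           ┃ 
        ┃          ░  █ ░  ░ █  ░           ┃ 
        ┗━━━━━━━━━━━━━━━━━━━━━━━━━━━━━━━━━━━┛ 
                                              


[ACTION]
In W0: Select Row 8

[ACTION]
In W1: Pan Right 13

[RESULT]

    ┏━━━━━━━━━━━━━━━━━━━━━━━━━━━━━━━━━━━━━┓   
    ┃ DataTable                           ┃   
    ┠─────────────────────────────────────┨   
    ┃Name        │Email           │ID     ┃   
    ┃────────────┼────────────────┼────   ┃   
    ┃Dav┏━━━━━━━━━━━━━━━━━━━━━━━━━━━━━━━━━━━┓ 
    ┃Car┃ ImageViewer                       ┃ 
    ┃Car┠───────────────────────────────────┨ 
    ┃Car┃                                   ┃ 
    ┃Car┃                                   ┃ 
    ┃Car┃                                   ┃ 
    ┃Ali┃        ▒                          ┃ 
    ┗━━━┃ ░░██░░ ░█▓                        ┃ 
        ┃█ ░  ░ █  ░                        ┃ 
        ┗━━━━━━━━━━━━━━━━━━━━━━━━━━━━━━━━━━━┛ 
                                              


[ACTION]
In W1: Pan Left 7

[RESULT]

    ┏━━━━━━━━━━━━━━━━━━━━━━━━━━━━━━━━━━━━━┓   
    ┃ DataTable                           ┃   
    ┠─────────────────────────────────────┨   
    ┃Name        │Email           │ID     ┃   
    ┃────────────┼────────────────┼────   ┃   
    ┃Dav┏━━━━━━━━━━━━━━━━━━━━━━━━━━━━━━━━━━━┓ 
    ┃Car┃ ImageViewer                       ┃ 
    ┃Car┠───────────────────────────────────┨ 
    ┃Car┃                                   ┃ 
    ┃Car┃                                   ┃ 
    ┃Car┃                                   ┃ 
    ┃Ali┃      ▒        ▒                   ┃ 
    ┗━━━┃    ▓█░ ░░██░░ ░█▓                 ┃ 
        ┃    ░  █ ░  ░ █  ░                 ┃ 
        ┗━━━━━━━━━━━━━━━━━━━━━━━━━━━━━━━━━━━┛ 
                                              


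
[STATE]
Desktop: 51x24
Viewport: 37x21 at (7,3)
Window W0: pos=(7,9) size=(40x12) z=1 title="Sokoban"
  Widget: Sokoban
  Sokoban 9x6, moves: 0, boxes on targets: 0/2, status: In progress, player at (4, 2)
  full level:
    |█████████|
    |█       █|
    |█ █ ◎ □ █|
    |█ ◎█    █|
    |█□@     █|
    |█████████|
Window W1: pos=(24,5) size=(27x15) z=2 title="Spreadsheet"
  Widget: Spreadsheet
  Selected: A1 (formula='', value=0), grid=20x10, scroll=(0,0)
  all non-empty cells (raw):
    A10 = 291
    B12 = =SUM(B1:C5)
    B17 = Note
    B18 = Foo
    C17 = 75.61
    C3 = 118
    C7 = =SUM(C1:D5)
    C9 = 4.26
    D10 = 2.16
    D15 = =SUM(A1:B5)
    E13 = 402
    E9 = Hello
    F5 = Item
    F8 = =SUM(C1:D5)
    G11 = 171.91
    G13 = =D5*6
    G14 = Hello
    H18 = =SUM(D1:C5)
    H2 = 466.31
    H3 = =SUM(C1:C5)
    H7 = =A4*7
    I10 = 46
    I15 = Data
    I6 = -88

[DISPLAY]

                                     
                                     
                 ┏━━━━━━━━━━━━━━━━━━━
                 ┃ Spreadsheet       
                 ┠───────────────────
                 ┃A1:                
┏━━━━━━━━━━━━━━━━┃       A       B   
┃ Sokoban        ┃-------------------
┠────────────────┃  1      [0]       
┃█████████       ┃  2        0       
┃█       █       ┃  3        0       
┃█ █ ◎ □ █       ┃  4        0       
┃█ ◎█    █       ┃  5        0       
┃█□@     █       ┃  6        0       
┃█████████       ┃  7        0       
┃Moves: 0  0/2   ┃  8        0       
┃                ┗━━━━━━━━━━━━━━━━━━━
┗━━━━━━━━━━━━━━━━━━━━━━━━━━━━━━━━━━━━
                                     
                                     
                                     


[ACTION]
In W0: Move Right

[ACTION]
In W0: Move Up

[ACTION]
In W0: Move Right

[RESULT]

                                     
                                     
                 ┏━━━━━━━━━━━━━━━━━━━
                 ┃ Spreadsheet       
                 ┠───────────────────
                 ┃A1:                
┏━━━━━━━━━━━━━━━━┃       A       B   
┃ Sokoban        ┃-------------------
┠────────────────┃  1      [0]       
┃█████████       ┃  2        0       
┃█       █       ┃  3        0       
┃█ █ ◎ □ █       ┃  4        0       
┃█ ◎█    █       ┃  5        0       
┃█□  @   █       ┃  6        0       
┃█████████       ┃  7        0       
┃Moves: 2  0/2   ┃  8        0       
┃                ┗━━━━━━━━━━━━━━━━━━━
┗━━━━━━━━━━━━━━━━━━━━━━━━━━━━━━━━━━━━
                                     
                                     
                                     


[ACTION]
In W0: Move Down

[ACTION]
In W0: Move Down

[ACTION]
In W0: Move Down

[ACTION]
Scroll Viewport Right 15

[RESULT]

                                     
                                     
          ┏━━━━━━━━━━━━━━━━━━━━━━━━━┓
          ┃ Spreadsheet             ┃
          ┠─────────────────────────┨
          ┃A1:                      ┃
━━━━━━━━━━┃       A       B       C ┃
an        ┃-------------------------┃
──────────┃  1      [0]       0     ┃
███       ┃  2        0       0     ┃
  █       ┃  3        0       0     ┃
□ █       ┃  4        0       0     ┃
  █       ┃  5        0       0     ┃
  █       ┃  6        0       0     ┃
███       ┃  7        0       0     ┃
 2  0/2   ┃  8        0       0     ┃
          ┗━━━━━━━━━━━━━━━━━━━━━━━━━┛
━━━━━━━━━━━━━━━━━━━━━━━━━━━━━━━━┛    
                                     
                                     
                                     


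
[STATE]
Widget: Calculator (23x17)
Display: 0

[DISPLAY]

                      0
┌───┬───┬───┬───┐      
│ 7 │ 8 │ 9 │ ÷ │      
├───┼───┼───┼───┤      
│ 4 │ 5 │ 6 │ × │      
├───┼───┼───┼───┤      
│ 1 │ 2 │ 3 │ - │      
├───┼───┼───┼───┤      
│ 0 │ . │ = │ + │      
├───┼───┼───┼───┤      
│ C │ MC│ MR│ M+│      
└───┴───┴───┴───┘      
                       
                       
                       
                       
                       


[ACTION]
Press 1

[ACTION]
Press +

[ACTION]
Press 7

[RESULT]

                      7
┌───┬───┬───┬───┐      
│ 7 │ 8 │ 9 │ ÷ │      
├───┼───┼───┼───┤      
│ 4 │ 5 │ 6 │ × │      
├───┼───┼───┼───┤      
│ 1 │ 2 │ 3 │ - │      
├───┼───┼───┼───┤      
│ 0 │ . │ = │ + │      
├───┼───┼───┼───┤      
│ C │ MC│ MR│ M+│      
└───┴───┴───┴───┘      
                       
                       
                       
                       
                       


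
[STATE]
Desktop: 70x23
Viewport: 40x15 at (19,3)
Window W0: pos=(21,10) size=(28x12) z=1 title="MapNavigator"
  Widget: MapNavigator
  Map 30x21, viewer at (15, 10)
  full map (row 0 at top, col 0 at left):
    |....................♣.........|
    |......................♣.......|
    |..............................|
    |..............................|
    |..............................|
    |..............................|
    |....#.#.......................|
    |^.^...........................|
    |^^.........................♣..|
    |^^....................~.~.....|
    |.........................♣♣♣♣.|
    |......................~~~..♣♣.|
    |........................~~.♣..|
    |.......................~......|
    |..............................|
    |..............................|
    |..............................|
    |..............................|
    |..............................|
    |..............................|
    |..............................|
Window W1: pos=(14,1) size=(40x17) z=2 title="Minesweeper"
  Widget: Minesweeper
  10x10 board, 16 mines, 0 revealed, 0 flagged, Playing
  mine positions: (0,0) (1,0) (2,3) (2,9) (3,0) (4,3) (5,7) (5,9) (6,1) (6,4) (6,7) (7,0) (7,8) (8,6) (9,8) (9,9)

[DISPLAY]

──────────────────────────────────┨     
■■■■■■                            ┃     
■■■■■■                            ┃     
■■■■■■                            ┃     
■■■■■■                            ┃     
■■■■■■                            ┃     
■■■■■■                            ┃     
■■■■■■                            ┃     
■■■■■■                            ┃     
■■■■■■                            ┃     
■■■■■■                            ┃     
                                  ┃     
                                  ┃     
                                  ┃     
━━━━━━━━━━━━━━━━━━━━━━━━━━━━━━━━━━┛     


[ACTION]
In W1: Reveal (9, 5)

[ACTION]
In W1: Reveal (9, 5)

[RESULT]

──────────────────────────────────┨     
■■■■■■                            ┃     
■■■■■■                            ┃     
■■■■■■                            ┃     
■■■■■■                            ┃     
■■■■■■                            ┃     
■■■■■■                            ┃     
■■■■■■                            ┃     
■■■■■■                            ┃     
■■■■■■                            ┃     
■1■■■■                            ┃     
                                  ┃     
                                  ┃     
                                  ┃     
━━━━━━━━━━━━━━━━━━━━━━━━━━━━━━━━━━┛     


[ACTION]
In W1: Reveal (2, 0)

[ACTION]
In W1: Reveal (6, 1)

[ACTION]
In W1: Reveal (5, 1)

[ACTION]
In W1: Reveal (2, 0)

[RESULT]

──────────────────────────────────┨     
■■■■■■                            ┃     
■■■■■■                            ┃     
■■■■■✹                            ┃     
■■■■■■                            ┃     
■■■■■■                            ┃     
■■■✹■✹                            ┃     
✹■■✹■■                            ┃     
■■■■✹■                            ┃     
■■✹■■■                            ┃     
■1■■✹✹                            ┃     
                                  ┃     
                                  ┃     
                                  ┃     
━━━━━━━━━━━━━━━━━━━━━━━━━━━━━━━━━━┛     


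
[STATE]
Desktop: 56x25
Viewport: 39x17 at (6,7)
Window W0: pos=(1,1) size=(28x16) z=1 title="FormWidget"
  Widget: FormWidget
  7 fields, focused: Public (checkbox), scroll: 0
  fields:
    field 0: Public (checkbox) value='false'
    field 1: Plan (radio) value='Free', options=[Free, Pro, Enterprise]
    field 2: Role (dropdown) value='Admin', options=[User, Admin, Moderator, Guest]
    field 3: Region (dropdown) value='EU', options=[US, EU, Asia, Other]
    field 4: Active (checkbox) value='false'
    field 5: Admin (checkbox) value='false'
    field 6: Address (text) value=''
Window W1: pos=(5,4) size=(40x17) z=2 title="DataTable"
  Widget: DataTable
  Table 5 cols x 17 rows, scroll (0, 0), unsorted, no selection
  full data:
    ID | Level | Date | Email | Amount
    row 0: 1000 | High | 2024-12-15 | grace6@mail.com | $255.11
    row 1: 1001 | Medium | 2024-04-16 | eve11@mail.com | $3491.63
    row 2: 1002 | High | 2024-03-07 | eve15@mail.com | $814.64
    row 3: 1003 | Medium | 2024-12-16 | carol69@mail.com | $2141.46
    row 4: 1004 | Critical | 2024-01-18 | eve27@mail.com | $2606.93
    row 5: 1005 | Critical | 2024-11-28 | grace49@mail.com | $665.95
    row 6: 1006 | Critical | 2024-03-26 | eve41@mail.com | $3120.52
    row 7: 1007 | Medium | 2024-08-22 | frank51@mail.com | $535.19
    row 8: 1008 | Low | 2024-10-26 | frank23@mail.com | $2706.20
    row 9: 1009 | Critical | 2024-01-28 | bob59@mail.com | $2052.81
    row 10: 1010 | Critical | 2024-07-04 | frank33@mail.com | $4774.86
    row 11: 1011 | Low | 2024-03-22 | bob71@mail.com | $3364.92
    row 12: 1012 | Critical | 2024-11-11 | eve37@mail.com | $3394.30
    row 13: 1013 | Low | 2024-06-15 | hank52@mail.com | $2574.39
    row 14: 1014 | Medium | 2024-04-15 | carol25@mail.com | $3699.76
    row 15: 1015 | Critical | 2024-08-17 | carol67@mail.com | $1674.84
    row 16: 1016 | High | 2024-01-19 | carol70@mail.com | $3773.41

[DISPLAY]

ID  │Level   │Date      │Email        ┃
────┼────────┼──────────┼─────────────┃
1000│High    │2024-12-15│grace6@mail.c┃
1001│Medium  │2024-04-16│eve11@mail.co┃
1002│High    │2024-03-07│eve15@mail.co┃
1003│Medium  │2024-12-16│carol69@mail.┃
1004│Critical│2024-01-18│eve27@mail.co┃
1005│Critical│2024-11-28│grace49@mail.┃
1006│Critical│2024-03-26│eve41@mail.co┃
1007│Medium  │2024-08-22│frank51@mail.┃
1008│Low     │2024-10-26│frank23@mail.┃
1009│Critical│2024-01-28│bob59@mail.co┃
1010│Critical│2024-07-04│frank33@mail.┃
━━━━━━━━━━━━━━━━━━━━━━━━━━━━━━━━━━━━━━┛
                                       
                                       
                                       


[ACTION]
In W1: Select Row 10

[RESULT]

ID  │Level   │Date      │Email        ┃
────┼────────┼──────────┼─────────────┃
1000│High    │2024-12-15│grace6@mail.c┃
1001│Medium  │2024-04-16│eve11@mail.co┃
1002│High    │2024-03-07│eve15@mail.co┃
1003│Medium  │2024-12-16│carol69@mail.┃
1004│Critical│2024-01-18│eve27@mail.co┃
1005│Critical│2024-11-28│grace49@mail.┃
1006│Critical│2024-03-26│eve41@mail.co┃
1007│Medium  │2024-08-22│frank51@mail.┃
1008│Low     │2024-10-26│frank23@mail.┃
1009│Critical│2024-01-28│bob59@mail.co┃
>010│Critical│2024-07-04│frank33@mail.┃
━━━━━━━━━━━━━━━━━━━━━━━━━━━━━━━━━━━━━━┛
                                       
                                       
                                       


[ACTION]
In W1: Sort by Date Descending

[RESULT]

ID  │Level   │Date     ▼│Email        ┃
────┼────────┼──────────┼─────────────┃
1003│Medium  │2024-12-16│carol69@mail.┃
1000│High    │2024-12-15│grace6@mail.c┃
1005│Critical│2024-11-28│grace49@mail.┃
1012│Critical│2024-11-11│eve37@mail.co┃
1008│Low     │2024-10-26│frank23@mail.┃
1007│Medium  │2024-08-22│frank51@mail.┃
1015│Critical│2024-08-17│carol67@mail.┃
1010│Critical│2024-07-04│frank33@mail.┃
1013│Low     │2024-06-15│hank52@mail.c┃
1001│Medium  │2024-04-16│eve11@mail.co┃
>014│Medium  │2024-04-15│carol25@mail.┃
━━━━━━━━━━━━━━━━━━━━━━━━━━━━━━━━━━━━━━┛
                                       
                                       
                                       


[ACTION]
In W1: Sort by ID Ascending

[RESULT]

ID ▲│Level   │Date      │Email        ┃
────┼────────┼──────────┼─────────────┃
1000│High    │2024-12-15│grace6@mail.c┃
1001│Medium  │2024-04-16│eve11@mail.co┃
1002│High    │2024-03-07│eve15@mail.co┃
1003│Medium  │2024-12-16│carol69@mail.┃
1004│Critical│2024-01-18│eve27@mail.co┃
1005│Critical│2024-11-28│grace49@mail.┃
1006│Critical│2024-03-26│eve41@mail.co┃
1007│Medium  │2024-08-22│frank51@mail.┃
1008│Low     │2024-10-26│frank23@mail.┃
1009│Critical│2024-01-28│bob59@mail.co┃
>010│Critical│2024-07-04│frank33@mail.┃
━━━━━━━━━━━━━━━━━━━━━━━━━━━━━━━━━━━━━━┛
                                       
                                       
                                       


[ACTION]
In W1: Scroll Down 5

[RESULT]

ID ▲│Level   │Date      │Email        ┃
────┼────────┼──────────┼─────────────┃
1005│Critical│2024-11-28│grace49@mail.┃
1006│Critical│2024-03-26│eve41@mail.co┃
1007│Medium  │2024-08-22│frank51@mail.┃
1008│Low     │2024-10-26│frank23@mail.┃
1009│Critical│2024-01-28│bob59@mail.co┃
>010│Critical│2024-07-04│frank33@mail.┃
1011│Low     │2024-03-22│bob71@mail.co┃
1012│Critical│2024-11-11│eve37@mail.co┃
1013│Low     │2024-06-15│hank52@mail.c┃
1014│Medium  │2024-04-15│carol25@mail.┃
1015│Critical│2024-08-17│carol67@mail.┃
━━━━━━━━━━━━━━━━━━━━━━━━━━━━━━━━━━━━━━┛
                                       
                                       
                                       


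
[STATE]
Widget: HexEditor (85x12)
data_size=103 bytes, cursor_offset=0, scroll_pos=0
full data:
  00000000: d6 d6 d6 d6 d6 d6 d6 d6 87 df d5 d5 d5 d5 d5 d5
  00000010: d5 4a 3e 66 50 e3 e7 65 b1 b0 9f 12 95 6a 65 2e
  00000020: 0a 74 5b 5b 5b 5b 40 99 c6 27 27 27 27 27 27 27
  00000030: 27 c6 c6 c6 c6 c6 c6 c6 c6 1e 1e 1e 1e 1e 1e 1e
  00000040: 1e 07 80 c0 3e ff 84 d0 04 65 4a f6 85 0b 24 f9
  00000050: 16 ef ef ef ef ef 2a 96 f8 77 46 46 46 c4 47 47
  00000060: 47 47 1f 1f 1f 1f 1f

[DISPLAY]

00000000  D6 d6 d6 d6 d6 d6 d6 d6  87 df d5 d5 d5 d5 d5 d5  |................|       
00000010  d5 4a 3e 66 50 e3 e7 65  b1 b0 9f 12 95 6a 65 2e  |.J>fP..e.....je.|       
00000020  0a 74 5b 5b 5b 5b 40 99  c6 27 27 27 27 27 27 27  |.t[[[[@..'''''''|       
00000030  27 c6 c6 c6 c6 c6 c6 c6  c6 1e 1e 1e 1e 1e 1e 1e  |'...............|       
00000040  1e 07 80 c0 3e ff 84 d0  04 65 4a f6 85 0b 24 f9  |....>....eJ...$.|       
00000050  16 ef ef ef ef ef 2a 96  f8 77 46 46 46 c4 47 47  |......*..wFFF.GG|       
00000060  47 47 1f 1f 1f 1f 1f                              |GG.....         |       
                                                                                     
                                                                                     
                                                                                     
                                                                                     
                                                                                     


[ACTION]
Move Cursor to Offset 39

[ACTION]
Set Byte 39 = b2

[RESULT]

00000000  d6 d6 d6 d6 d6 d6 d6 d6  87 df d5 d5 d5 d5 d5 d5  |................|       
00000010  d5 4a 3e 66 50 e3 e7 65  b1 b0 9f 12 95 6a 65 2e  |.J>fP..e.....je.|       
00000020  0a 74 5b 5b 5b 5b 40 B2  c6 27 27 27 27 27 27 27  |.t[[[[@..'''''''|       
00000030  27 c6 c6 c6 c6 c6 c6 c6  c6 1e 1e 1e 1e 1e 1e 1e  |'...............|       
00000040  1e 07 80 c0 3e ff 84 d0  04 65 4a f6 85 0b 24 f9  |....>....eJ...$.|       
00000050  16 ef ef ef ef ef 2a 96  f8 77 46 46 46 c4 47 47  |......*..wFFF.GG|       
00000060  47 47 1f 1f 1f 1f 1f                              |GG.....         |       
                                                                                     
                                                                                     
                                                                                     
                                                                                     
                                                                                     


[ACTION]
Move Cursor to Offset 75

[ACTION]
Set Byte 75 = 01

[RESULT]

00000000  d6 d6 d6 d6 d6 d6 d6 d6  87 df d5 d5 d5 d5 d5 d5  |................|       
00000010  d5 4a 3e 66 50 e3 e7 65  b1 b0 9f 12 95 6a 65 2e  |.J>fP..e.....je.|       
00000020  0a 74 5b 5b 5b 5b 40 b2  c6 27 27 27 27 27 27 27  |.t[[[[@..'''''''|       
00000030  27 c6 c6 c6 c6 c6 c6 c6  c6 1e 1e 1e 1e 1e 1e 1e  |'...............|       
00000040  1e 07 80 c0 3e ff 84 d0  04 65 4a 01 85 0b 24 f9  |....>....eJ...$.|       
00000050  16 ef ef ef ef ef 2a 96  f8 77 46 46 46 c4 47 47  |......*..wFFF.GG|       
00000060  47 47 1f 1f 1f 1f 1f                              |GG.....         |       
                                                                                     
                                                                                     
                                                                                     
                                                                                     
                                                                                     


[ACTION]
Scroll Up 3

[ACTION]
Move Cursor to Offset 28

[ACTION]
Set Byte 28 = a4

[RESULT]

00000000  d6 d6 d6 d6 d6 d6 d6 d6  87 df d5 d5 d5 d5 d5 d5  |................|       
00000010  d5 4a 3e 66 50 e3 e7 65  b1 b0 9f 12 A4 6a 65 2e  |.J>fP..e.....je.|       
00000020  0a 74 5b 5b 5b 5b 40 b2  c6 27 27 27 27 27 27 27  |.t[[[[@..'''''''|       
00000030  27 c6 c6 c6 c6 c6 c6 c6  c6 1e 1e 1e 1e 1e 1e 1e  |'...............|       
00000040  1e 07 80 c0 3e ff 84 d0  04 65 4a 01 85 0b 24 f9  |....>....eJ...$.|       
00000050  16 ef ef ef ef ef 2a 96  f8 77 46 46 46 c4 47 47  |......*..wFFF.GG|       
00000060  47 47 1f 1f 1f 1f 1f                              |GG.....         |       
                                                                                     
                                                                                     
                                                                                     
                                                                                     
                                                                                     
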